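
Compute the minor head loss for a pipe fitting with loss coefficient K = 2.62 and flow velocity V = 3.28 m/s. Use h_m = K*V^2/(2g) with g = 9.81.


Minor loss formula: h_m = K * V^2/(2g).
V^2 = 3.28^2 = 10.7584.
V^2/(2g) = 10.7584 / 19.62 = 0.5483 m.
h_m = 2.62 * 0.5483 = 1.4366 m.

1.4366


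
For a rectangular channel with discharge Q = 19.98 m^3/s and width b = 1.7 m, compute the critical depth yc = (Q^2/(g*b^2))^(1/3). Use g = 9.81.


Using yc = (Q^2 / (g * b^2))^(1/3):
Q^2 = 19.98^2 = 399.2.
g * b^2 = 9.81 * 1.7^2 = 9.81 * 2.89 = 28.35.
Q^2 / (g*b^2) = 399.2 / 28.35 = 14.0811.
yc = 14.0811^(1/3) = 2.4148 m.

2.4148


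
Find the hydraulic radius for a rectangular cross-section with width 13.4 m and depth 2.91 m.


For a rectangular section:
Flow area A = b * y = 13.4 * 2.91 = 38.99 m^2.
Wetted perimeter P = b + 2y = 13.4 + 2*2.91 = 19.22 m.
Hydraulic radius R = A/P = 38.99 / 19.22 = 2.0288 m.

2.0288


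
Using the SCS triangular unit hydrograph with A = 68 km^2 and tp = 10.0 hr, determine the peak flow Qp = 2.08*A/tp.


SCS formula: Qp = 2.08 * A / tp.
Qp = 2.08 * 68 / 10.0
   = 141.44 / 10.0
   = 14.14 m^3/s per cm.

14.14


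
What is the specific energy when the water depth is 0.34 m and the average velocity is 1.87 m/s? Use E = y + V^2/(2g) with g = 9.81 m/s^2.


Specific energy E = y + V^2/(2g).
Velocity head = V^2/(2g) = 1.87^2 / (2*9.81) = 3.4969 / 19.62 = 0.1782 m.
E = 0.34 + 0.1782 = 0.5182 m.

0.5182


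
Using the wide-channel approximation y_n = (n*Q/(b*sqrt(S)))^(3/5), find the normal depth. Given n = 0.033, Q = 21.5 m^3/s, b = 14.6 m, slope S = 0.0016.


We use the wide-channel approximation y_n = (n*Q/(b*sqrt(S)))^(3/5).
sqrt(S) = sqrt(0.0016) = 0.04.
Numerator: n*Q = 0.033 * 21.5 = 0.7095.
Denominator: b*sqrt(S) = 14.6 * 0.04 = 0.584.
arg = 1.2149.
y_n = 1.2149^(3/5) = 1.1239 m.

1.1239


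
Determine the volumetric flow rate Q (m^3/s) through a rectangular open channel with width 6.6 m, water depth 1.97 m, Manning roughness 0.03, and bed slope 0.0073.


For a rectangular channel, the cross-sectional area A = b * y = 6.6 * 1.97 = 13.0 m^2.
The wetted perimeter P = b + 2y = 6.6 + 2*1.97 = 10.54 m.
Hydraulic radius R = A/P = 13.0/10.54 = 1.2336 m.
Velocity V = (1/n)*R^(2/3)*S^(1/2) = (1/0.03)*1.2336^(2/3)*0.0073^(1/2) = 3.2758 m/s.
Discharge Q = A * V = 13.0 * 3.2758 = 42.592 m^3/s.

42.592


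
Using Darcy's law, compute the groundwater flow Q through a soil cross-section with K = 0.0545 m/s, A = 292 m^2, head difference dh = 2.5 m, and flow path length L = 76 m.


Darcy's law: Q = K * A * i, where i = dh/L.
Hydraulic gradient i = 2.5 / 76 = 0.032895.
Q = 0.0545 * 292 * 0.032895
  = 0.5235 m^3/s.

0.5235


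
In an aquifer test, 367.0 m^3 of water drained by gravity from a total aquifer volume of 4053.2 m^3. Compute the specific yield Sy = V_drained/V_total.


Specific yield Sy = Volume drained / Total volume.
Sy = 367.0 / 4053.2
   = 0.0905.

0.0905


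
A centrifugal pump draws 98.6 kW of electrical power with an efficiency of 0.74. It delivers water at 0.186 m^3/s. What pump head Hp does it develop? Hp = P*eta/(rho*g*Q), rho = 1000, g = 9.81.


Pump head formula: Hp = P * eta / (rho * g * Q).
Numerator: P * eta = 98.6 * 1000 * 0.74 = 72964.0 W.
Denominator: rho * g * Q = 1000 * 9.81 * 0.186 = 1824.66.
Hp = 72964.0 / 1824.66 = 39.99 m.

39.99


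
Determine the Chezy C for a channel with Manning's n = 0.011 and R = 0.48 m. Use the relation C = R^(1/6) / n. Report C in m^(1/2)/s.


The Chezy coefficient relates to Manning's n through C = R^(1/6) / n.
R^(1/6) = 0.48^(1/6) = 0.884858.
C = 0.884858 / 0.011 = 80.44 m^(1/2)/s.

80.44


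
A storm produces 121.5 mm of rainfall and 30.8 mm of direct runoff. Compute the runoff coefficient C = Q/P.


The runoff coefficient C = runoff depth / rainfall depth.
C = 30.8 / 121.5
  = 0.2535.

0.2535


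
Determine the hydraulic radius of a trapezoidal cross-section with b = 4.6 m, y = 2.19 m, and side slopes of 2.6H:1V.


For a trapezoidal section with side slope z:
A = (b + z*y)*y = (4.6 + 2.6*2.19)*2.19 = 22.544 m^2.
P = b + 2*y*sqrt(1 + z^2) = 4.6 + 2*2.19*sqrt(1 + 2.6^2) = 16.801 m.
R = A/P = 22.544 / 16.801 = 1.3418 m.

1.3418


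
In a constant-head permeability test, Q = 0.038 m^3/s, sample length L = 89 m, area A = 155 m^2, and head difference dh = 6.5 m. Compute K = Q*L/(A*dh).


From K = Q*L / (A*dh):
Numerator: Q*L = 0.038 * 89 = 3.382.
Denominator: A*dh = 155 * 6.5 = 1007.5.
K = 3.382 / 1007.5 = 0.003357 m/s.

0.003357


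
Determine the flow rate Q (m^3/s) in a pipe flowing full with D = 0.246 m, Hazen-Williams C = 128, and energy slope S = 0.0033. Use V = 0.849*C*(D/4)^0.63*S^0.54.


For a full circular pipe, R = D/4 = 0.246/4 = 0.0615 m.
V = 0.849 * 128 * 0.0615^0.63 * 0.0033^0.54
  = 0.849 * 128 * 0.17258 * 0.045709
  = 0.8572 m/s.
Pipe area A = pi*D^2/4 = pi*0.246^2/4 = 0.0475 m^2.
Q = A * V = 0.0475 * 0.8572 = 0.0407 m^3/s.

0.0407


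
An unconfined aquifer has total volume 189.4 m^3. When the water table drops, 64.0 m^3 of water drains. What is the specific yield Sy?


Specific yield Sy = Volume drained / Total volume.
Sy = 64.0 / 189.4
   = 0.3379.

0.3379


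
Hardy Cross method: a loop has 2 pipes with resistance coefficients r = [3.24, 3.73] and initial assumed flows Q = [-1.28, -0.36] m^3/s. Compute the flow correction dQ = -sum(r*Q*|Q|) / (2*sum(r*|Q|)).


Numerator terms (r*Q*|Q|): 3.24*-1.28*|-1.28| = -5.3084; 3.73*-0.36*|-0.36| = -0.4834.
Sum of numerator = -5.7918.
Denominator terms (r*|Q|): 3.24*|-1.28| = 4.1472; 3.73*|-0.36| = 1.3428.
2 * sum of denominator = 2 * 5.49 = 10.98.
dQ = --5.7918 / 10.98 = 0.5275 m^3/s.

0.5275


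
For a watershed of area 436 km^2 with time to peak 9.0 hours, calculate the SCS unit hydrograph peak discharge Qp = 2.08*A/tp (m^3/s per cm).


SCS formula: Qp = 2.08 * A / tp.
Qp = 2.08 * 436 / 9.0
   = 906.88 / 9.0
   = 100.76 m^3/s per cm.

100.76


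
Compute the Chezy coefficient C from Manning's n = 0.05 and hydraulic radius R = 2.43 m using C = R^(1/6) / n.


The Chezy coefficient relates to Manning's n through C = R^(1/6) / n.
R^(1/6) = 2.43^(1/6) = 1.159492.
C = 1.159492 / 0.05 = 23.19 m^(1/2)/s.

23.19


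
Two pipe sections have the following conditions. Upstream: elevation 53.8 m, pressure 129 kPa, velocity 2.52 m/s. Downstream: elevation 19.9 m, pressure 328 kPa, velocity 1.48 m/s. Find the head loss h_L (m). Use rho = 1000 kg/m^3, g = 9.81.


Total head at each section: H = z + p/(rho*g) + V^2/(2g).
H1 = 53.8 + 129*1000/(1000*9.81) + 2.52^2/(2*9.81)
   = 53.8 + 13.15 + 0.3237
   = 67.274 m.
H2 = 19.9 + 328*1000/(1000*9.81) + 1.48^2/(2*9.81)
   = 19.9 + 33.435 + 0.1116
   = 53.447 m.
h_L = H1 - H2 = 67.274 - 53.447 = 13.827 m.

13.827


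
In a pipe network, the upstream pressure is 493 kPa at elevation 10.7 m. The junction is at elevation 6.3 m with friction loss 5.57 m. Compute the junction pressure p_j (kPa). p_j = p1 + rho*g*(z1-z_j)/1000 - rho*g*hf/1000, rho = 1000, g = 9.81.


Junction pressure: p_j = p1 + rho*g*(z1 - z_j)/1000 - rho*g*hf/1000.
Elevation term = 1000*9.81*(10.7 - 6.3)/1000 = 43.164 kPa.
Friction term = 1000*9.81*5.57/1000 = 54.642 kPa.
p_j = 493 + 43.164 - 54.642 = 481.52 kPa.

481.52


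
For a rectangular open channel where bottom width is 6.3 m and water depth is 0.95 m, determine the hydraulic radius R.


For a rectangular section:
Flow area A = b * y = 6.3 * 0.95 = 5.98 m^2.
Wetted perimeter P = b + 2y = 6.3 + 2*0.95 = 8.2 m.
Hydraulic radius R = A/P = 5.98 / 8.2 = 0.7299 m.

0.7299


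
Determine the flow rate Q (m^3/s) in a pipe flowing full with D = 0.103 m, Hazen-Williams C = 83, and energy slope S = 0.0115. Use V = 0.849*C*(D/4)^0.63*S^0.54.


For a full circular pipe, R = D/4 = 0.103/4 = 0.0257 m.
V = 0.849 * 83 * 0.0257^0.63 * 0.0115^0.54
  = 0.849 * 83 * 0.099722 * 0.089697
  = 0.6303 m/s.
Pipe area A = pi*D^2/4 = pi*0.103^2/4 = 0.0083 m^2.
Q = A * V = 0.0083 * 0.6303 = 0.0053 m^3/s.

0.0053


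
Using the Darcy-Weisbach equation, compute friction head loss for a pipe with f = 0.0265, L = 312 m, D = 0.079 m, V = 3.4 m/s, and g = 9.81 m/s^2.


Darcy-Weisbach equation: h_f = f * (L/D) * V^2/(2g).
f * L/D = 0.0265 * 312/0.079 = 104.6582.
V^2/(2g) = 3.4^2 / (2*9.81) = 11.56 / 19.62 = 0.5892 m.
h_f = 104.6582 * 0.5892 = 61.664 m.

61.664


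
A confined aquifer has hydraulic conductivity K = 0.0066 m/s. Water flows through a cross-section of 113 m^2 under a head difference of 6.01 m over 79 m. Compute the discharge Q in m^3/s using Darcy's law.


Darcy's law: Q = K * A * i, where i = dh/L.
Hydraulic gradient i = 6.01 / 79 = 0.076076.
Q = 0.0066 * 113 * 0.076076
  = 0.0567 m^3/s.

0.0567


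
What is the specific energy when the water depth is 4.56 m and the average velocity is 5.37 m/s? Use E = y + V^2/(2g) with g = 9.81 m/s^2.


Specific energy E = y + V^2/(2g).
Velocity head = V^2/(2g) = 5.37^2 / (2*9.81) = 28.8369 / 19.62 = 1.4698 m.
E = 4.56 + 1.4698 = 6.0298 m.

6.0298


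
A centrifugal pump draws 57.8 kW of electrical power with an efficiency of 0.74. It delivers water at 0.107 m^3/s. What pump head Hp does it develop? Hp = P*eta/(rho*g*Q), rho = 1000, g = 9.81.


Pump head formula: Hp = P * eta / (rho * g * Q).
Numerator: P * eta = 57.8 * 1000 * 0.74 = 42772.0 W.
Denominator: rho * g * Q = 1000 * 9.81 * 0.107 = 1049.67.
Hp = 42772.0 / 1049.67 = 40.75 m.

40.75


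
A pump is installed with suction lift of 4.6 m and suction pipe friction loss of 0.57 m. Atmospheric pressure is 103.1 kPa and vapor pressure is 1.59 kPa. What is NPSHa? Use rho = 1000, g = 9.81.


NPSHa = p_atm/(rho*g) - z_s - hf_s - p_vap/(rho*g).
p_atm/(rho*g) = 103.1*1000 / (1000*9.81) = 10.51 m.
p_vap/(rho*g) = 1.59*1000 / (1000*9.81) = 0.162 m.
NPSHa = 10.51 - 4.6 - 0.57 - 0.162
      = 5.18 m.

5.18


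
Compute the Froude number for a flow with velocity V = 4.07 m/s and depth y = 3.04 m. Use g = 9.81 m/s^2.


The Froude number is defined as Fr = V / sqrt(g*y).
g*y = 9.81 * 3.04 = 29.8224.
sqrt(g*y) = sqrt(29.8224) = 5.461.
Fr = 4.07 / 5.461 = 0.7453.

0.7453


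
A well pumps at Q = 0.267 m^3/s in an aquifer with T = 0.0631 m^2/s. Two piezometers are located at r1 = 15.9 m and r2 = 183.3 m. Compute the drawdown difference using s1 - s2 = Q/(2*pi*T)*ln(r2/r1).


Thiem equation: s1 - s2 = Q/(2*pi*T) * ln(r2/r1).
ln(r2/r1) = ln(183.3/15.9) = 2.4448.
Q/(2*pi*T) = 0.267 / (2*pi*0.0631) = 0.267 / 0.3965 = 0.6734.
s1 - s2 = 0.6734 * 2.4448 = 1.6464 m.

1.6464


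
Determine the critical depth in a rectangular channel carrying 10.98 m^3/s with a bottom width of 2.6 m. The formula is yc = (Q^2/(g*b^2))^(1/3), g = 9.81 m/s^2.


Using yc = (Q^2 / (g * b^2))^(1/3):
Q^2 = 10.98^2 = 120.56.
g * b^2 = 9.81 * 2.6^2 = 9.81 * 6.76 = 66.32.
Q^2 / (g*b^2) = 120.56 / 66.32 = 1.8179.
yc = 1.8179^(1/3) = 1.2205 m.

1.2205


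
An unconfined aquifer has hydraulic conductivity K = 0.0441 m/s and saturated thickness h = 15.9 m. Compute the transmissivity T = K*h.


Transmissivity is defined as T = K * h.
T = 0.0441 * 15.9
  = 0.7012 m^2/s.

0.7012


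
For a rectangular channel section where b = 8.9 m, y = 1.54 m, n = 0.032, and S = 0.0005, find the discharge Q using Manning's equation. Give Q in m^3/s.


For a rectangular channel, the cross-sectional area A = b * y = 8.9 * 1.54 = 13.71 m^2.
The wetted perimeter P = b + 2y = 8.9 + 2*1.54 = 11.98 m.
Hydraulic radius R = A/P = 13.71/11.98 = 1.1441 m.
Velocity V = (1/n)*R^(2/3)*S^(1/2) = (1/0.032)*1.1441^(2/3)*0.0005^(1/2) = 0.7644 m/s.
Discharge Q = A * V = 13.71 * 0.7644 = 10.476 m^3/s.

10.476


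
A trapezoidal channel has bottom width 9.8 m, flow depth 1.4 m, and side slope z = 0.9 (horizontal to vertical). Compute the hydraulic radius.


For a trapezoidal section with side slope z:
A = (b + z*y)*y = (9.8 + 0.9*1.4)*1.4 = 15.484 m^2.
P = b + 2*y*sqrt(1 + z^2) = 9.8 + 2*1.4*sqrt(1 + 0.9^2) = 13.567 m.
R = A/P = 15.484 / 13.567 = 1.1413 m.

1.1413


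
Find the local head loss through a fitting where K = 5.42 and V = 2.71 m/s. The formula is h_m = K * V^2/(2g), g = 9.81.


Minor loss formula: h_m = K * V^2/(2g).
V^2 = 2.71^2 = 7.3441.
V^2/(2g) = 7.3441 / 19.62 = 0.3743 m.
h_m = 5.42 * 0.3743 = 2.0288 m.

2.0288


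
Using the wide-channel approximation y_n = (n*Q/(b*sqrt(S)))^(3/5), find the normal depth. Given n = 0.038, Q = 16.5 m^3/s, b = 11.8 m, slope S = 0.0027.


We use the wide-channel approximation y_n = (n*Q/(b*sqrt(S)))^(3/5).
sqrt(S) = sqrt(0.0027) = 0.051962.
Numerator: n*Q = 0.038 * 16.5 = 0.627.
Denominator: b*sqrt(S) = 11.8 * 0.051962 = 0.613152.
arg = 1.0226.
y_n = 1.0226^(3/5) = 1.0135 m.

1.0135


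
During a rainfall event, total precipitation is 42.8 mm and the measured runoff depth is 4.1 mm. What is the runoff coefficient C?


The runoff coefficient C = runoff depth / rainfall depth.
C = 4.1 / 42.8
  = 0.0958.

0.0958


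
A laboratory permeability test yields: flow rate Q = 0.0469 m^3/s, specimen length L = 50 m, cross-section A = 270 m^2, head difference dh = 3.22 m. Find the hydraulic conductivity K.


From K = Q*L / (A*dh):
Numerator: Q*L = 0.0469 * 50 = 2.345.
Denominator: A*dh = 270 * 3.22 = 869.4.
K = 2.345 / 869.4 = 0.002697 m/s.

0.002697


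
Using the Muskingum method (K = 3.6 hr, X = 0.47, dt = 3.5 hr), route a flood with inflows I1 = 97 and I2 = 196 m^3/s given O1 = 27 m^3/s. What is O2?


Muskingum coefficients:
denom = 2*K*(1-X) + dt = 2*3.6*(1-0.47) + 3.5 = 7.316.
C0 = (dt - 2*K*X)/denom = (3.5 - 2*3.6*0.47)/7.316 = 0.0159.
C1 = (dt + 2*K*X)/denom = (3.5 + 2*3.6*0.47)/7.316 = 0.941.
C2 = (2*K*(1-X) - dt)/denom = 0.0432.
O2 = C0*I2 + C1*I1 + C2*O1
   = 0.0159*196 + 0.941*97 + 0.0432*27
   = 95.55 m^3/s.

95.55


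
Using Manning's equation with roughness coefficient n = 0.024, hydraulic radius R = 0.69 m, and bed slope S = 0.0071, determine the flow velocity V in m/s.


Manning's equation gives V = (1/n) * R^(2/3) * S^(1/2).
First, compute R^(2/3) = 0.69^(2/3) = 0.7808.
Next, S^(1/2) = 0.0071^(1/2) = 0.084261.
Then 1/n = 1/0.024 = 41.67.
V = 41.67 * 0.7808 * 0.084261 = 2.7415 m/s.

2.7415


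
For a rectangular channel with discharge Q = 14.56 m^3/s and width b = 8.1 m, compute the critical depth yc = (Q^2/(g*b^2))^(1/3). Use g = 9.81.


Using yc = (Q^2 / (g * b^2))^(1/3):
Q^2 = 14.56^2 = 211.99.
g * b^2 = 9.81 * 8.1^2 = 9.81 * 65.61 = 643.63.
Q^2 / (g*b^2) = 211.99 / 643.63 = 0.3294.
yc = 0.3294^(1/3) = 0.6906 m.

0.6906


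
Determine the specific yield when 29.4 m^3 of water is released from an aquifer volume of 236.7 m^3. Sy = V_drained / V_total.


Specific yield Sy = Volume drained / Total volume.
Sy = 29.4 / 236.7
   = 0.1242.

0.1242


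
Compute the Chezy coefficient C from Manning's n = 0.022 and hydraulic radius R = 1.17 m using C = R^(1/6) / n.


The Chezy coefficient relates to Manning's n through C = R^(1/6) / n.
R^(1/6) = 1.17^(1/6) = 1.026513.
C = 1.026513 / 0.022 = 46.66 m^(1/2)/s.

46.66


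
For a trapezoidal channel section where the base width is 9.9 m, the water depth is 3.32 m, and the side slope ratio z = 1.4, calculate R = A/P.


For a trapezoidal section with side slope z:
A = (b + z*y)*y = (9.9 + 1.4*3.32)*3.32 = 48.299 m^2.
P = b + 2*y*sqrt(1 + z^2) = 9.9 + 2*3.32*sqrt(1 + 1.4^2) = 21.324 m.
R = A/P = 48.299 / 21.324 = 2.265 m.

2.265


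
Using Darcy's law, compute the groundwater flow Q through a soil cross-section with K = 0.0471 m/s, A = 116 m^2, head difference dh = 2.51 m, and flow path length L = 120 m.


Darcy's law: Q = K * A * i, where i = dh/L.
Hydraulic gradient i = 2.51 / 120 = 0.020917.
Q = 0.0471 * 116 * 0.020917
  = 0.1143 m^3/s.

0.1143


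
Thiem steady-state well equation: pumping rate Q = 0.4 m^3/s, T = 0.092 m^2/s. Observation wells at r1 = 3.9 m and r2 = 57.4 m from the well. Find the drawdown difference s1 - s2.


Thiem equation: s1 - s2 = Q/(2*pi*T) * ln(r2/r1).
ln(r2/r1) = ln(57.4/3.9) = 2.6891.
Q/(2*pi*T) = 0.4 / (2*pi*0.092) = 0.4 / 0.5781 = 0.692.
s1 - s2 = 0.692 * 2.6891 = 1.8608 m.

1.8608


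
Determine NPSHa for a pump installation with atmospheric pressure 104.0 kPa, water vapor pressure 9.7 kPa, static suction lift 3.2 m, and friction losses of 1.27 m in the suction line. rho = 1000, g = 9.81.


NPSHa = p_atm/(rho*g) - z_s - hf_s - p_vap/(rho*g).
p_atm/(rho*g) = 104.0*1000 / (1000*9.81) = 10.601 m.
p_vap/(rho*g) = 9.7*1000 / (1000*9.81) = 0.989 m.
NPSHa = 10.601 - 3.2 - 1.27 - 0.989
      = 5.14 m.

5.14


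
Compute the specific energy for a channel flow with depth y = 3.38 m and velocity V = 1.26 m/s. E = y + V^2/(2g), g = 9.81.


Specific energy E = y + V^2/(2g).
Velocity head = V^2/(2g) = 1.26^2 / (2*9.81) = 1.5876 / 19.62 = 0.0809 m.
E = 3.38 + 0.0809 = 3.4609 m.

3.4609


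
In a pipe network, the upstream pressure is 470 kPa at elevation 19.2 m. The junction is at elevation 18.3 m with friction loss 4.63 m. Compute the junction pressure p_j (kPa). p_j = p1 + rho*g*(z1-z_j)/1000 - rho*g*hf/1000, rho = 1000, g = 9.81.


Junction pressure: p_j = p1 + rho*g*(z1 - z_j)/1000 - rho*g*hf/1000.
Elevation term = 1000*9.81*(19.2 - 18.3)/1000 = 8.829 kPa.
Friction term = 1000*9.81*4.63/1000 = 45.42 kPa.
p_j = 470 + 8.829 - 45.42 = 433.41 kPa.

433.41


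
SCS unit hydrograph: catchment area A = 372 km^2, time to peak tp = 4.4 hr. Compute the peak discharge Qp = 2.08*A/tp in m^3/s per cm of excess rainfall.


SCS formula: Qp = 2.08 * A / tp.
Qp = 2.08 * 372 / 4.4
   = 773.76 / 4.4
   = 175.85 m^3/s per cm.

175.85


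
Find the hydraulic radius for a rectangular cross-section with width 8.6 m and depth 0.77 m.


For a rectangular section:
Flow area A = b * y = 8.6 * 0.77 = 6.62 m^2.
Wetted perimeter P = b + 2y = 8.6 + 2*0.77 = 10.14 m.
Hydraulic radius R = A/P = 6.62 / 10.14 = 0.6531 m.

0.6531


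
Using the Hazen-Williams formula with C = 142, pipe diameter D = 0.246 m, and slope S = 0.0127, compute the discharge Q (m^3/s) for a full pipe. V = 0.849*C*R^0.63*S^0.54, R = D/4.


For a full circular pipe, R = D/4 = 0.246/4 = 0.0615 m.
V = 0.849 * 142 * 0.0615^0.63 * 0.0127^0.54
  = 0.849 * 142 * 0.17258 * 0.094635
  = 1.969 m/s.
Pipe area A = pi*D^2/4 = pi*0.246^2/4 = 0.0475 m^2.
Q = A * V = 0.0475 * 1.969 = 0.0936 m^3/s.

0.0936


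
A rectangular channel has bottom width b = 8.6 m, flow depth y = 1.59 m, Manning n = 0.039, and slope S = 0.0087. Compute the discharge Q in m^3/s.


For a rectangular channel, the cross-sectional area A = b * y = 8.6 * 1.59 = 13.67 m^2.
The wetted perimeter P = b + 2y = 8.6 + 2*1.59 = 11.78 m.
Hydraulic radius R = A/P = 13.67/11.78 = 1.1608 m.
Velocity V = (1/n)*R^(2/3)*S^(1/2) = (1/0.039)*1.1608^(2/3)*0.0087^(1/2) = 2.6416 m/s.
Discharge Q = A * V = 13.67 * 2.6416 = 36.121 m^3/s.

36.121


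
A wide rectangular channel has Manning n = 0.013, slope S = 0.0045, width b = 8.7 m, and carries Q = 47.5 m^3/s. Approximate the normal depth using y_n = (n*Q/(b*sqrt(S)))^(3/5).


We use the wide-channel approximation y_n = (n*Q/(b*sqrt(S)))^(3/5).
sqrt(S) = sqrt(0.0045) = 0.067082.
Numerator: n*Q = 0.013 * 47.5 = 0.6175.
Denominator: b*sqrt(S) = 8.7 * 0.067082 = 0.583613.
arg = 1.0581.
y_n = 1.0581^(3/5) = 1.0344 m.

1.0344


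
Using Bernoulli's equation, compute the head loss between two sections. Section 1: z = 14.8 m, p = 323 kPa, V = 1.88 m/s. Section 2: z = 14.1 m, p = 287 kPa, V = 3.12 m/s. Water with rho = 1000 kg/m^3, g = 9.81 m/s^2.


Total head at each section: H = z + p/(rho*g) + V^2/(2g).
H1 = 14.8 + 323*1000/(1000*9.81) + 1.88^2/(2*9.81)
   = 14.8 + 32.926 + 0.1801
   = 47.906 m.
H2 = 14.1 + 287*1000/(1000*9.81) + 3.12^2/(2*9.81)
   = 14.1 + 29.256 + 0.4961
   = 43.852 m.
h_L = H1 - H2 = 47.906 - 43.852 = 4.054 m.

4.054


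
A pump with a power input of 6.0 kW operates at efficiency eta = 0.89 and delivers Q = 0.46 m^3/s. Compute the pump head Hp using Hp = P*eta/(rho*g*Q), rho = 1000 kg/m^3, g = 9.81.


Pump head formula: Hp = P * eta / (rho * g * Q).
Numerator: P * eta = 6.0 * 1000 * 0.89 = 5340.0 W.
Denominator: rho * g * Q = 1000 * 9.81 * 0.46 = 4512.6.
Hp = 5340.0 / 4512.6 = 1.18 m.

1.18


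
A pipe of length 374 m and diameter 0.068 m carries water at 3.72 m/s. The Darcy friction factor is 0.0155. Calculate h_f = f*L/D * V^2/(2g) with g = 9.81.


Darcy-Weisbach equation: h_f = f * (L/D) * V^2/(2g).
f * L/D = 0.0155 * 374/0.068 = 85.25.
V^2/(2g) = 3.72^2 / (2*9.81) = 13.8384 / 19.62 = 0.7053 m.
h_f = 85.25 * 0.7053 = 60.129 m.

60.129


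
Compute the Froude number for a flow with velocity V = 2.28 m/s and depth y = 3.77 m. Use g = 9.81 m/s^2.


The Froude number is defined as Fr = V / sqrt(g*y).
g*y = 9.81 * 3.77 = 36.9837.
sqrt(g*y) = sqrt(36.9837) = 6.0814.
Fr = 2.28 / 6.0814 = 0.3749.

0.3749


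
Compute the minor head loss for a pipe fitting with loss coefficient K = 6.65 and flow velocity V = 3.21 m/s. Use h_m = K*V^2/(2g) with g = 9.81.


Minor loss formula: h_m = K * V^2/(2g).
V^2 = 3.21^2 = 10.3041.
V^2/(2g) = 10.3041 / 19.62 = 0.5252 m.
h_m = 6.65 * 0.5252 = 3.4925 m.

3.4925


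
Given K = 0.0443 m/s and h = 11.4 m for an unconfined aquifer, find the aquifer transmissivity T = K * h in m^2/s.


Transmissivity is defined as T = K * h.
T = 0.0443 * 11.4
  = 0.505 m^2/s.

0.505


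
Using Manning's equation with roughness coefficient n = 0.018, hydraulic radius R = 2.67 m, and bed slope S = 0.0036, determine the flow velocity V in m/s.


Manning's equation gives V = (1/n) * R^(2/3) * S^(1/2).
First, compute R^(2/3) = 2.67^(2/3) = 1.9246.
Next, S^(1/2) = 0.0036^(1/2) = 0.06.
Then 1/n = 1/0.018 = 55.56.
V = 55.56 * 1.9246 * 0.06 = 6.4153 m/s.

6.4153


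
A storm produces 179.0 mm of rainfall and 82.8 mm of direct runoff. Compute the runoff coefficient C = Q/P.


The runoff coefficient C = runoff depth / rainfall depth.
C = 82.8 / 179.0
  = 0.4626.

0.4626


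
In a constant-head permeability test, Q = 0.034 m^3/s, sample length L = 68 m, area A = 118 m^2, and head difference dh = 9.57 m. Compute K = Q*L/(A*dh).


From K = Q*L / (A*dh):
Numerator: Q*L = 0.034 * 68 = 2.312.
Denominator: A*dh = 118 * 9.57 = 1129.26.
K = 2.312 / 1129.26 = 0.002047 m/s.

0.002047


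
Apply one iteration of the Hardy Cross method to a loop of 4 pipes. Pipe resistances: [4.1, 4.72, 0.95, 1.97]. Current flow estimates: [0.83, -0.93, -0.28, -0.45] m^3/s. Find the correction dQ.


Numerator terms (r*Q*|Q|): 4.1*0.83*|0.83| = 2.8245; 4.72*-0.93*|-0.93| = -4.0823; 0.95*-0.28*|-0.28| = -0.0745; 1.97*-0.45*|-0.45| = -0.3989.
Sum of numerator = -1.7312.
Denominator terms (r*|Q|): 4.1*|0.83| = 3.403; 4.72*|-0.93| = 4.3896; 0.95*|-0.28| = 0.266; 1.97*|-0.45| = 0.8865.
2 * sum of denominator = 2 * 8.9451 = 17.8902.
dQ = --1.7312 / 17.8902 = 0.0968 m^3/s.

0.0968


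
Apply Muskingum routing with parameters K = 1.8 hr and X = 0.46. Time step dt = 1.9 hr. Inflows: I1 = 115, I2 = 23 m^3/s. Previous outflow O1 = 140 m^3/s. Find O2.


Muskingum coefficients:
denom = 2*K*(1-X) + dt = 2*1.8*(1-0.46) + 1.9 = 3.844.
C0 = (dt - 2*K*X)/denom = (1.9 - 2*1.8*0.46)/3.844 = 0.0635.
C1 = (dt + 2*K*X)/denom = (1.9 + 2*1.8*0.46)/3.844 = 0.9251.
C2 = (2*K*(1-X) - dt)/denom = 0.0114.
O2 = C0*I2 + C1*I1 + C2*O1
   = 0.0635*23 + 0.9251*115 + 0.0114*140
   = 109.45 m^3/s.

109.45


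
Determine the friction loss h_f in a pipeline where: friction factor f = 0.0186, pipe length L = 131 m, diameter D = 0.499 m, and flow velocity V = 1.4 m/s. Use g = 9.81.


Darcy-Weisbach equation: h_f = f * (L/D) * V^2/(2g).
f * L/D = 0.0186 * 131/0.499 = 4.883.
V^2/(2g) = 1.4^2 / (2*9.81) = 1.96 / 19.62 = 0.0999 m.
h_f = 4.883 * 0.0999 = 0.488 m.

0.488


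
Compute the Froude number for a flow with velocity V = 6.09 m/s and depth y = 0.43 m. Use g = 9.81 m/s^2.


The Froude number is defined as Fr = V / sqrt(g*y).
g*y = 9.81 * 0.43 = 4.2183.
sqrt(g*y) = sqrt(4.2183) = 2.0539.
Fr = 6.09 / 2.0539 = 2.9652.

2.9652


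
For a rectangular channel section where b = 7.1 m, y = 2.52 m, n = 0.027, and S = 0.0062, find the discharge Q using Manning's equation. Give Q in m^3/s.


For a rectangular channel, the cross-sectional area A = b * y = 7.1 * 2.52 = 17.89 m^2.
The wetted perimeter P = b + 2y = 7.1 + 2*2.52 = 12.14 m.
Hydraulic radius R = A/P = 17.89/12.14 = 1.4738 m.
Velocity V = (1/n)*R^(2/3)*S^(1/2) = (1/0.027)*1.4738^(2/3)*0.0062^(1/2) = 3.7768 m/s.
Discharge Q = A * V = 17.89 * 3.7768 = 67.575 m^3/s.

67.575


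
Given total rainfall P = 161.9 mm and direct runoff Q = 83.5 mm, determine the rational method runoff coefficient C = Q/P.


The runoff coefficient C = runoff depth / rainfall depth.
C = 83.5 / 161.9
  = 0.5158.

0.5158


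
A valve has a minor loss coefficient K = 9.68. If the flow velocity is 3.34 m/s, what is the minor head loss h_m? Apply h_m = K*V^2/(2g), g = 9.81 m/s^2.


Minor loss formula: h_m = K * V^2/(2g).
V^2 = 3.34^2 = 11.1556.
V^2/(2g) = 11.1556 / 19.62 = 0.5686 m.
h_m = 9.68 * 0.5686 = 5.5039 m.

5.5039


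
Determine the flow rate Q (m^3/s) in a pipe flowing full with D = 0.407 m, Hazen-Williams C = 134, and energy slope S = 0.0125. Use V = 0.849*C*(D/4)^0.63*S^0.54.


For a full circular pipe, R = D/4 = 0.407/4 = 0.1017 m.
V = 0.849 * 134 * 0.1017^0.63 * 0.0125^0.54
  = 0.849 * 134 * 0.236999 * 0.093828
  = 2.5298 m/s.
Pipe area A = pi*D^2/4 = pi*0.407^2/4 = 0.1301 m^2.
Q = A * V = 0.1301 * 2.5298 = 0.3291 m^3/s.

0.3291


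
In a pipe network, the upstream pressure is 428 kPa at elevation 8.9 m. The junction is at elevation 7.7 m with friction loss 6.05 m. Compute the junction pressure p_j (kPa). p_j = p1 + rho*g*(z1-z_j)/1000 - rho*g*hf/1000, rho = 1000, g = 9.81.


Junction pressure: p_j = p1 + rho*g*(z1 - z_j)/1000 - rho*g*hf/1000.
Elevation term = 1000*9.81*(8.9 - 7.7)/1000 = 11.772 kPa.
Friction term = 1000*9.81*6.05/1000 = 59.35 kPa.
p_j = 428 + 11.772 - 59.35 = 380.42 kPa.

380.42


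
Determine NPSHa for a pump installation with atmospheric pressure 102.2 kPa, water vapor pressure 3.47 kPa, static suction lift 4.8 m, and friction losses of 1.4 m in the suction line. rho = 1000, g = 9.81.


NPSHa = p_atm/(rho*g) - z_s - hf_s - p_vap/(rho*g).
p_atm/(rho*g) = 102.2*1000 / (1000*9.81) = 10.418 m.
p_vap/(rho*g) = 3.47*1000 / (1000*9.81) = 0.354 m.
NPSHa = 10.418 - 4.8 - 1.4 - 0.354
      = 3.86 m.

3.86


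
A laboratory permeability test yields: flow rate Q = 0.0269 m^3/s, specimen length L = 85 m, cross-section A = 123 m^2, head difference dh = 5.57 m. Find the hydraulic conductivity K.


From K = Q*L / (A*dh):
Numerator: Q*L = 0.0269 * 85 = 2.2865.
Denominator: A*dh = 123 * 5.57 = 685.11.
K = 2.2865 / 685.11 = 0.003337 m/s.

0.003337


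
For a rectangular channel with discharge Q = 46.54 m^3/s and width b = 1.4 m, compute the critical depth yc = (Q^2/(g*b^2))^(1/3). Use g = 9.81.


Using yc = (Q^2 / (g * b^2))^(1/3):
Q^2 = 46.54^2 = 2165.97.
g * b^2 = 9.81 * 1.4^2 = 9.81 * 1.96 = 19.23.
Q^2 / (g*b^2) = 2165.97 / 19.23 = 112.6349.
yc = 112.6349^(1/3) = 4.8296 m.

4.8296


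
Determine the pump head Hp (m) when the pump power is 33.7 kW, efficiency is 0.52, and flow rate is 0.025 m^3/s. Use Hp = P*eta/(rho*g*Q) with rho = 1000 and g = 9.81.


Pump head formula: Hp = P * eta / (rho * g * Q).
Numerator: P * eta = 33.7 * 1000 * 0.52 = 17524.0 W.
Denominator: rho * g * Q = 1000 * 9.81 * 0.025 = 245.25.
Hp = 17524.0 / 245.25 = 71.45 m.

71.45


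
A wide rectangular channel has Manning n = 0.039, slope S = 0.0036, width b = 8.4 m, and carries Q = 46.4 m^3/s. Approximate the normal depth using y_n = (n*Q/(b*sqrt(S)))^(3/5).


We use the wide-channel approximation y_n = (n*Q/(b*sqrt(S)))^(3/5).
sqrt(S) = sqrt(0.0036) = 0.06.
Numerator: n*Q = 0.039 * 46.4 = 1.8096.
Denominator: b*sqrt(S) = 8.4 * 0.06 = 0.504.
arg = 3.5905.
y_n = 3.5905^(3/5) = 2.1532 m.

2.1532


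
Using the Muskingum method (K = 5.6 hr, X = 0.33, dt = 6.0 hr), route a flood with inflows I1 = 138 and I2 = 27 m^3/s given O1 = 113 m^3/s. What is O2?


Muskingum coefficients:
denom = 2*K*(1-X) + dt = 2*5.6*(1-0.33) + 6.0 = 13.504.
C0 = (dt - 2*K*X)/denom = (6.0 - 2*5.6*0.33)/13.504 = 0.1706.
C1 = (dt + 2*K*X)/denom = (6.0 + 2*5.6*0.33)/13.504 = 0.718.
C2 = (2*K*(1-X) - dt)/denom = 0.1114.
O2 = C0*I2 + C1*I1 + C2*O1
   = 0.1706*27 + 0.718*138 + 0.1114*113
   = 116.28 m^3/s.

116.28


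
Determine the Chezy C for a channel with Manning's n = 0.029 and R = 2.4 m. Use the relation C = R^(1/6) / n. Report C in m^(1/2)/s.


The Chezy coefficient relates to Manning's n through C = R^(1/6) / n.
R^(1/6) = 2.4^(1/6) = 1.157094.
C = 1.157094 / 0.029 = 39.9 m^(1/2)/s.

39.9


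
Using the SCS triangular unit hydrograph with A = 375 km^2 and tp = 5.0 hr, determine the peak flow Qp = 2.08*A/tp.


SCS formula: Qp = 2.08 * A / tp.
Qp = 2.08 * 375 / 5.0
   = 780.0 / 5.0
   = 156.0 m^3/s per cm.

156.0


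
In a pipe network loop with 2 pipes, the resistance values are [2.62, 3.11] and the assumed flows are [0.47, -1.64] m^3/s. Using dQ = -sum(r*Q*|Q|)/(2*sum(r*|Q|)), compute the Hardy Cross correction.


Numerator terms (r*Q*|Q|): 2.62*0.47*|0.47| = 0.5788; 3.11*-1.64*|-1.64| = -8.3647.
Sum of numerator = -7.7859.
Denominator terms (r*|Q|): 2.62*|0.47| = 1.2314; 3.11*|-1.64| = 5.1004.
2 * sum of denominator = 2 * 6.3318 = 12.6636.
dQ = --7.7859 / 12.6636 = 0.6148 m^3/s.

0.6148


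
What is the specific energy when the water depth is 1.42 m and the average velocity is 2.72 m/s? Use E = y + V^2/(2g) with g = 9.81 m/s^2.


Specific energy E = y + V^2/(2g).
Velocity head = V^2/(2g) = 2.72^2 / (2*9.81) = 7.3984 / 19.62 = 0.3771 m.
E = 1.42 + 0.3771 = 1.7971 m.

1.7971


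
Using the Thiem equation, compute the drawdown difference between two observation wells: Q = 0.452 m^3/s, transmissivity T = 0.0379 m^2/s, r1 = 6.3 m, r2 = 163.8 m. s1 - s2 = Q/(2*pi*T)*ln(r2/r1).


Thiem equation: s1 - s2 = Q/(2*pi*T) * ln(r2/r1).
ln(r2/r1) = ln(163.8/6.3) = 3.2581.
Q/(2*pi*T) = 0.452 / (2*pi*0.0379) = 0.452 / 0.2381 = 1.8981.
s1 - s2 = 1.8981 * 3.2581 = 6.1842 m.

6.1842


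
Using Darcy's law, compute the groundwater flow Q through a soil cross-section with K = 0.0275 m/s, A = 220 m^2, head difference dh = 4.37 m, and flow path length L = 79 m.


Darcy's law: Q = K * A * i, where i = dh/L.
Hydraulic gradient i = 4.37 / 79 = 0.055316.
Q = 0.0275 * 220 * 0.055316
  = 0.3347 m^3/s.

0.3347


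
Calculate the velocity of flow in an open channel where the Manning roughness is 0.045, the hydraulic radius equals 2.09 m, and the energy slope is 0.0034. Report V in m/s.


Manning's equation gives V = (1/n) * R^(2/3) * S^(1/2).
First, compute R^(2/3) = 2.09^(2/3) = 1.6347.
Next, S^(1/2) = 0.0034^(1/2) = 0.05831.
Then 1/n = 1/0.045 = 22.22.
V = 22.22 * 1.6347 * 0.05831 = 2.1182 m/s.

2.1182


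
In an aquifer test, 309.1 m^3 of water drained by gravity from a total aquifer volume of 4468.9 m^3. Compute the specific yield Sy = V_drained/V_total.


Specific yield Sy = Volume drained / Total volume.
Sy = 309.1 / 4468.9
   = 0.0692.

0.0692


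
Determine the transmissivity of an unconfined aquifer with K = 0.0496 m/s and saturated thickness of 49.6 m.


Transmissivity is defined as T = K * h.
T = 0.0496 * 49.6
  = 2.4602 m^2/s.

2.4602


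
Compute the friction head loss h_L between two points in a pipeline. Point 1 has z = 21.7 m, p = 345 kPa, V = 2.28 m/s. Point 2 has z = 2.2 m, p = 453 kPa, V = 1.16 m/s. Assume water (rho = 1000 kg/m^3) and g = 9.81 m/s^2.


Total head at each section: H = z + p/(rho*g) + V^2/(2g).
H1 = 21.7 + 345*1000/(1000*9.81) + 2.28^2/(2*9.81)
   = 21.7 + 35.168 + 0.265
   = 57.133 m.
H2 = 2.2 + 453*1000/(1000*9.81) + 1.16^2/(2*9.81)
   = 2.2 + 46.177 + 0.0686
   = 48.446 m.
h_L = H1 - H2 = 57.133 - 48.446 = 8.687 m.

8.687


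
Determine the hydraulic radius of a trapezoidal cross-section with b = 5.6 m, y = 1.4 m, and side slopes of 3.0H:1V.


For a trapezoidal section with side slope z:
A = (b + z*y)*y = (5.6 + 3.0*1.4)*1.4 = 13.72 m^2.
P = b + 2*y*sqrt(1 + z^2) = 5.6 + 2*1.4*sqrt(1 + 3.0^2) = 14.454 m.
R = A/P = 13.72 / 14.454 = 0.9492 m.

0.9492


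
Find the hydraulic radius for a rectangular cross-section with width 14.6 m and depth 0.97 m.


For a rectangular section:
Flow area A = b * y = 14.6 * 0.97 = 14.16 m^2.
Wetted perimeter P = b + 2y = 14.6 + 2*0.97 = 16.54 m.
Hydraulic radius R = A/P = 14.16 / 16.54 = 0.8562 m.

0.8562


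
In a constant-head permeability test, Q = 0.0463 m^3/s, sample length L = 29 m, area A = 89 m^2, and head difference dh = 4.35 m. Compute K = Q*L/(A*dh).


From K = Q*L / (A*dh):
Numerator: Q*L = 0.0463 * 29 = 1.3427.
Denominator: A*dh = 89 * 4.35 = 387.15.
K = 1.3427 / 387.15 = 0.003468 m/s.

0.003468


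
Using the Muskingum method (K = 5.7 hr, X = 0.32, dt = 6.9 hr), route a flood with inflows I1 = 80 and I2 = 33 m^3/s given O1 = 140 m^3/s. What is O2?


Muskingum coefficients:
denom = 2*K*(1-X) + dt = 2*5.7*(1-0.32) + 6.9 = 14.652.
C0 = (dt - 2*K*X)/denom = (6.9 - 2*5.7*0.32)/14.652 = 0.2219.
C1 = (dt + 2*K*X)/denom = (6.9 + 2*5.7*0.32)/14.652 = 0.7199.
C2 = (2*K*(1-X) - dt)/denom = 0.0581.
O2 = C0*I2 + C1*I1 + C2*O1
   = 0.2219*33 + 0.7199*80 + 0.0581*140
   = 73.06 m^3/s.

73.06


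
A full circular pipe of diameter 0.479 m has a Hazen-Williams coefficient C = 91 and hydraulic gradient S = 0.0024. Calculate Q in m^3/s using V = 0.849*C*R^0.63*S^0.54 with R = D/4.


For a full circular pipe, R = D/4 = 0.479/4 = 0.1197 m.
V = 0.849 * 91 * 0.1197^0.63 * 0.0024^0.54
  = 0.849 * 91 * 0.262611 * 0.038487
  = 0.7809 m/s.
Pipe area A = pi*D^2/4 = pi*0.479^2/4 = 0.1802 m^2.
Q = A * V = 0.1802 * 0.7809 = 0.1407 m^3/s.

0.1407


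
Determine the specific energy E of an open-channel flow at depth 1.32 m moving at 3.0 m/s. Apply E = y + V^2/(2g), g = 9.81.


Specific energy E = y + V^2/(2g).
Velocity head = V^2/(2g) = 3.0^2 / (2*9.81) = 9.0 / 19.62 = 0.4587 m.
E = 1.32 + 0.4587 = 1.7787 m.

1.7787


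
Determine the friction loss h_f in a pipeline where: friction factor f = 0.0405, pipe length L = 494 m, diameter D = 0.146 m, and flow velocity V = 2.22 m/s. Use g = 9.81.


Darcy-Weisbach equation: h_f = f * (L/D) * V^2/(2g).
f * L/D = 0.0405 * 494/0.146 = 137.0342.
V^2/(2g) = 2.22^2 / (2*9.81) = 4.9284 / 19.62 = 0.2512 m.
h_f = 137.0342 * 0.2512 = 34.422 m.

34.422


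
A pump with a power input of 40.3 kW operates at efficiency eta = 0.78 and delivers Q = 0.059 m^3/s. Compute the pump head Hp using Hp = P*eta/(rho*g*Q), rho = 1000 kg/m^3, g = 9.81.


Pump head formula: Hp = P * eta / (rho * g * Q).
Numerator: P * eta = 40.3 * 1000 * 0.78 = 31434.0 W.
Denominator: rho * g * Q = 1000 * 9.81 * 0.059 = 578.79.
Hp = 31434.0 / 578.79 = 54.31 m.

54.31


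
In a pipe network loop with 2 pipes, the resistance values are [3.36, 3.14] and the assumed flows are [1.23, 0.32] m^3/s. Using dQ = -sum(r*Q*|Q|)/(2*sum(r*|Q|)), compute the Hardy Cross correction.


Numerator terms (r*Q*|Q|): 3.36*1.23*|1.23| = 5.0833; 3.14*0.32*|0.32| = 0.3215.
Sum of numerator = 5.4049.
Denominator terms (r*|Q|): 3.36*|1.23| = 4.1328; 3.14*|0.32| = 1.0048.
2 * sum of denominator = 2 * 5.1376 = 10.2752.
dQ = -5.4049 / 10.2752 = -0.526 m^3/s.

-0.526


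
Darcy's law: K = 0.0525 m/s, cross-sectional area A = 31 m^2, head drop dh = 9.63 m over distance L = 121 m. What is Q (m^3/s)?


Darcy's law: Q = K * A * i, where i = dh/L.
Hydraulic gradient i = 9.63 / 121 = 0.079587.
Q = 0.0525 * 31 * 0.079587
  = 0.1295 m^3/s.

0.1295


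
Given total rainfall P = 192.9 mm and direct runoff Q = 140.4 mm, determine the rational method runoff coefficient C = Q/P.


The runoff coefficient C = runoff depth / rainfall depth.
C = 140.4 / 192.9
  = 0.7278.

0.7278


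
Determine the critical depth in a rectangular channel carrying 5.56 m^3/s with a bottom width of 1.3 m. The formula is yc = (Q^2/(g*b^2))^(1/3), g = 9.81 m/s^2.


Using yc = (Q^2 / (g * b^2))^(1/3):
Q^2 = 5.56^2 = 30.91.
g * b^2 = 9.81 * 1.3^2 = 9.81 * 1.69 = 16.58.
Q^2 / (g*b^2) = 30.91 / 16.58 = 1.8643.
yc = 1.8643^(1/3) = 1.2308 m.

1.2308


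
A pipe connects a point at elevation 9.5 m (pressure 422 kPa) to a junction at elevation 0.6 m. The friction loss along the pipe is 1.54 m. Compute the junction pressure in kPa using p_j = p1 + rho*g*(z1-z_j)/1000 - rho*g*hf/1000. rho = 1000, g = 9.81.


Junction pressure: p_j = p1 + rho*g*(z1 - z_j)/1000 - rho*g*hf/1000.
Elevation term = 1000*9.81*(9.5 - 0.6)/1000 = 87.309 kPa.
Friction term = 1000*9.81*1.54/1000 = 15.107 kPa.
p_j = 422 + 87.309 - 15.107 = 494.2 kPa.

494.2


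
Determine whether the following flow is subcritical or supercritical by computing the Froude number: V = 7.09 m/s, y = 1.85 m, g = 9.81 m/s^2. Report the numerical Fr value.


The Froude number is defined as Fr = V / sqrt(g*y).
g*y = 9.81 * 1.85 = 18.1485.
sqrt(g*y) = sqrt(18.1485) = 4.2601.
Fr = 7.09 / 4.2601 = 1.6643.
Since Fr > 1, the flow is supercritical.

1.6643


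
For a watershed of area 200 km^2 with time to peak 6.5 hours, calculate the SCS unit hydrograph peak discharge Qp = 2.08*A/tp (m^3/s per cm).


SCS formula: Qp = 2.08 * A / tp.
Qp = 2.08 * 200 / 6.5
   = 416.0 / 6.5
   = 64.0 m^3/s per cm.

64.0


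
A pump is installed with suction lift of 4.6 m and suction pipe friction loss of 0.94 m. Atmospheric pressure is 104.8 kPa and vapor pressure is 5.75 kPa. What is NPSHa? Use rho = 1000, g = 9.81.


NPSHa = p_atm/(rho*g) - z_s - hf_s - p_vap/(rho*g).
p_atm/(rho*g) = 104.8*1000 / (1000*9.81) = 10.683 m.
p_vap/(rho*g) = 5.75*1000 / (1000*9.81) = 0.586 m.
NPSHa = 10.683 - 4.6 - 0.94 - 0.586
      = 4.56 m.

4.56


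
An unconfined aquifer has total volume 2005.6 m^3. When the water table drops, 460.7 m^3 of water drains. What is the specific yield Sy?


Specific yield Sy = Volume drained / Total volume.
Sy = 460.7 / 2005.6
   = 0.2297.

0.2297


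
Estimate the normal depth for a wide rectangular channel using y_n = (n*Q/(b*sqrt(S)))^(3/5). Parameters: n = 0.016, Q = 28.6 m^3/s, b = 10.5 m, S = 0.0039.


We use the wide-channel approximation y_n = (n*Q/(b*sqrt(S)))^(3/5).
sqrt(S) = sqrt(0.0039) = 0.06245.
Numerator: n*Q = 0.016 * 28.6 = 0.4576.
Denominator: b*sqrt(S) = 10.5 * 0.06245 = 0.655725.
arg = 0.6979.
y_n = 0.6979^(3/5) = 0.8059 m.

0.8059


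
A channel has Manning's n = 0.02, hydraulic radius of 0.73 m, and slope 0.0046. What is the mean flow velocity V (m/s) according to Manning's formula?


Manning's equation gives V = (1/n) * R^(2/3) * S^(1/2).
First, compute R^(2/3) = 0.73^(2/3) = 0.8107.
Next, S^(1/2) = 0.0046^(1/2) = 0.067823.
Then 1/n = 1/0.02 = 50.0.
V = 50.0 * 0.8107 * 0.067823 = 2.7494 m/s.

2.7494


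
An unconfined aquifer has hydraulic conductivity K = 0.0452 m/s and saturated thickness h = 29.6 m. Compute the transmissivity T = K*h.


Transmissivity is defined as T = K * h.
T = 0.0452 * 29.6
  = 1.3379 m^2/s.

1.3379


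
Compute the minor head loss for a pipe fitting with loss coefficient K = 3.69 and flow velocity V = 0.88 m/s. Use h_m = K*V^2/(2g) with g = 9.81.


Minor loss formula: h_m = K * V^2/(2g).
V^2 = 0.88^2 = 0.7744.
V^2/(2g) = 0.7744 / 19.62 = 0.0395 m.
h_m = 3.69 * 0.0395 = 0.1456 m.

0.1456


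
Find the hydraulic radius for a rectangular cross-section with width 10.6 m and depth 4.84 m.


For a rectangular section:
Flow area A = b * y = 10.6 * 4.84 = 51.3 m^2.
Wetted perimeter P = b + 2y = 10.6 + 2*4.84 = 20.28 m.
Hydraulic radius R = A/P = 51.3 / 20.28 = 2.5298 m.

2.5298


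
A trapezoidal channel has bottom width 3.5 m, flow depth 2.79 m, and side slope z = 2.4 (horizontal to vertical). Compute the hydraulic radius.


For a trapezoidal section with side slope z:
A = (b + z*y)*y = (3.5 + 2.4*2.79)*2.79 = 28.447 m^2.
P = b + 2*y*sqrt(1 + z^2) = 3.5 + 2*2.79*sqrt(1 + 2.4^2) = 18.008 m.
R = A/P = 28.447 / 18.008 = 1.5797 m.

1.5797


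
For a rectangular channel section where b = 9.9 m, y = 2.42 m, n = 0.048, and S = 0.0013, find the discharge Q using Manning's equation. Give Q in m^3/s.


For a rectangular channel, the cross-sectional area A = b * y = 9.9 * 2.42 = 23.96 m^2.
The wetted perimeter P = b + 2y = 9.9 + 2*2.42 = 14.74 m.
Hydraulic radius R = A/P = 23.96/14.74 = 1.6254 m.
Velocity V = (1/n)*R^(2/3)*S^(1/2) = (1/0.048)*1.6254^(2/3)*0.0013^(1/2) = 1.0384 m/s.
Discharge Q = A * V = 23.96 * 1.0384 = 24.878 m^3/s.

24.878
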